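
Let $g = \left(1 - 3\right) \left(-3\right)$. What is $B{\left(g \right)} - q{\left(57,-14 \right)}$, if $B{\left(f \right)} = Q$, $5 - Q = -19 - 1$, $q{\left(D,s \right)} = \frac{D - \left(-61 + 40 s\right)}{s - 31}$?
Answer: $\frac{601}{15} \approx 40.067$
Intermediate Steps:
$q{\left(D,s \right)} = \frac{61 + D - 40 s}{-31 + s}$ ($q{\left(D,s \right)} = \frac{D - \left(-61 + 40 s\right)}{-31 + s} = \frac{61 + D - 40 s}{-31 + s}$)
$g = 6$ ($g = \left(-2\right) \left(-3\right) = 6$)
$Q = 25$ ($Q = 5 - \left(-19 - 1\right) = 5 - -20 = 5 + 20 = 25$)
$B{\left(f \right)} = 25$
$B{\left(g \right)} - q{\left(57,-14 \right)} = 25 - \frac{61 + 57 - -560}{-31 - 14} = 25 - \frac{61 + 57 + 560}{-45} = 25 - \left(- \frac{1}{45}\right) 678 = 25 - - \frac{226}{15} = 25 + \frac{226}{15} = \frac{601}{15}$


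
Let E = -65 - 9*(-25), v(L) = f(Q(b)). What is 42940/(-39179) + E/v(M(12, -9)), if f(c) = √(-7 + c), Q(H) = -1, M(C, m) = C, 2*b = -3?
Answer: -42940/39179 - 40*I*√2 ≈ -1.096 - 56.569*I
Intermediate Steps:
b = -3/2 (b = (½)*(-3) = -3/2 ≈ -1.5000)
v(L) = 2*I*√2 (v(L) = √(-7 - 1) = √(-8) = 2*I*√2)
E = 160 (E = -65 + 225 = 160)
42940/(-39179) + E/v(M(12, -9)) = 42940/(-39179) + 160/((2*I*√2)) = 42940*(-1/39179) + 160*(-I*√2/4) = -42940/39179 - 40*I*√2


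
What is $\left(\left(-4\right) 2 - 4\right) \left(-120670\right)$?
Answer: $1448040$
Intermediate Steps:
$\left(\left(-4\right) 2 - 4\right) \left(-120670\right) = \left(-8 - 4\right) \left(-120670\right) = \left(-12\right) \left(-120670\right) = 1448040$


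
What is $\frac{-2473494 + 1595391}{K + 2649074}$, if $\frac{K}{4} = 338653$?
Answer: $- \frac{97567}{444854} \approx -0.21932$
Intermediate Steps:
$K = 1354612$ ($K = 4 \cdot 338653 = 1354612$)
$\frac{-2473494 + 1595391}{K + 2649074} = \frac{-2473494 + 1595391}{1354612 + 2649074} = - \frac{878103}{4003686} = \left(-878103\right) \frac{1}{4003686} = - \frac{97567}{444854}$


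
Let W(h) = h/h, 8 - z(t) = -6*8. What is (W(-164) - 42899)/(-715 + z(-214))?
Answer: 42898/659 ≈ 65.096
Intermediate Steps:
z(t) = 56 (z(t) = 8 - (-6)*8 = 8 - 1*(-48) = 8 + 48 = 56)
W(h) = 1
(W(-164) - 42899)/(-715 + z(-214)) = (1 - 42899)/(-715 + 56) = -42898/(-659) = -42898*(-1/659) = 42898/659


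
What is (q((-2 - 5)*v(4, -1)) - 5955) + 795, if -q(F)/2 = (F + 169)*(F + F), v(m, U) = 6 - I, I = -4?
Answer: 22560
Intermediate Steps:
v(m, U) = 10 (v(m, U) = 6 - 1*(-4) = 6 + 4 = 10)
q(F) = -4*F*(169 + F) (q(F) = -2*(F + 169)*(F + F) = -2*(169 + F)*2*F = -4*F*(169 + F))
(q((-2 - 5)*v(4, -1)) - 5955) + 795 = (-4*(-2 - 5)*10*(169 + (-2 - 5)*10) - 5955) + 795 = (-4*(-7*10)*(169 - 7*10) - 5955) + 795 = (-4*(-70)*(169 - 70) - 5955) + 795 = (-4*(-70)*99 - 5955) + 795 = (27720 - 5955) + 795 = 21765 + 795 = 22560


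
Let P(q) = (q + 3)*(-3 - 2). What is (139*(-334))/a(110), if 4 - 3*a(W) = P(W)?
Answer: -139278/569 ≈ -244.78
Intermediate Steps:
P(q) = -15 - 5*q (P(q) = (3 + q)*(-5) = -15 - 5*q)
a(W) = 19/3 + 5*W/3 (a(W) = 4/3 - (-15 - 5*W)/3 = 4/3 + (5 + 5*W/3) = 19/3 + 5*W/3)
(139*(-334))/a(110) = (139*(-334))/(19/3 + (5/3)*110) = -46426/(19/3 + 550/3) = -46426/569/3 = -46426*3/569 = -139278/569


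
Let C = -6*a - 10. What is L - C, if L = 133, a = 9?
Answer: 197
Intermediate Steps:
C = -64 (C = -6*9 - 10 = -54 - 10 = -64)
L - C = 133 - 1*(-64) = 133 + 64 = 197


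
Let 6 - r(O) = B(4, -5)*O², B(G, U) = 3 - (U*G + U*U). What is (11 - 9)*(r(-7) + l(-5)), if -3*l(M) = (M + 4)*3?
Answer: 210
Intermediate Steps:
l(M) = -4 - M (l(M) = -(M + 4)*3/3 = -(4 + M)*3/3 = -(12 + 3*M)/3 = -4 - M)
B(G, U) = 3 - U² - G*U (B(G, U) = 3 - (G*U + U²) = 3 - (U² + G*U) = 3 + (-U² - G*U) = 3 - U² - G*U)
r(O) = 6 + 2*O² (r(O) = 6 - (3 - 1*(-5)² - 1*4*(-5))*O² = 6 - (3 - 1*25 + 20)*O² = 6 - (3 - 25 + 20)*O² = 6 - (-2)*O² = 6 + 2*O²)
(11 - 9)*(r(-7) + l(-5)) = (11 - 9)*((6 + 2*(-7)²) + (-4 - 1*(-5))) = 2*((6 + 2*49) + (-4 + 5)) = 2*((6 + 98) + 1) = 2*(104 + 1) = 2*105 = 210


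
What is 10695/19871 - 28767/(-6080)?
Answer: 20537247/3897280 ≈ 5.2696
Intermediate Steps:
10695/19871 - 28767/(-6080) = 10695*(1/19871) - 28767*(-1/6080) = 345/641 + 28767/6080 = 20537247/3897280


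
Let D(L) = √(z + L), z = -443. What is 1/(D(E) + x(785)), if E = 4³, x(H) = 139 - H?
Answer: -646/417695 - I*√379/417695 ≈ -0.0015466 - 4.6608e-5*I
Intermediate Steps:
E = 64
D(L) = √(-443 + L)
1/(D(E) + x(785)) = 1/(√(-443 + 64) + (139 - 1*785)) = 1/(√(-379) + (139 - 785)) = 1/(I*√379 - 646) = 1/(-646 + I*√379)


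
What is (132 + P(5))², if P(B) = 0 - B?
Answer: 16129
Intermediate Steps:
P(B) = -B
(132 + P(5))² = (132 - 1*5)² = (132 - 5)² = 127² = 16129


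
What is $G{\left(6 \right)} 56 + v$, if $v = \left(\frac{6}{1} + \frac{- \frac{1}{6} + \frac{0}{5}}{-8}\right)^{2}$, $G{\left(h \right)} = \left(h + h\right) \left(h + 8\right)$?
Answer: $\frac{21759553}{2304} \approx 9444.3$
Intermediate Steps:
$G{\left(h \right)} = 2 h \left(8 + h\right)$
$v = \frac{83521}{2304}$ ($v = \left(6 \cdot 1 + \left(\left(-1\right) \frac{1}{6} + 0 \cdot \frac{1}{5}\right) \left(- \frac{1}{8}\right)\right)^{2} = \left(6 + \left(- \frac{1}{6} + 0\right) \left(- \frac{1}{8}\right)\right)^{2} = \left(6 - - \frac{1}{48}\right)^{2} = \left(6 + \frac{1}{48}\right)^{2} = \left(\frac{289}{48}\right)^{2} = \frac{83521}{2304} \approx 36.25$)
$G{\left(6 \right)} 56 + v = 2 \cdot 6 \left(8 + 6\right) 56 + \frac{83521}{2304} = 2 \cdot 6 \cdot 14 \cdot 56 + \frac{83521}{2304} = 168 \cdot 56 + \frac{83521}{2304} = 9408 + \frac{83521}{2304} = \frac{21759553}{2304}$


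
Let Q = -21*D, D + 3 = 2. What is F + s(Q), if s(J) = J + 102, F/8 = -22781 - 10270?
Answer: -264285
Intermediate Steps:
D = -1 (D = -3 + 2 = -1)
F = -264408 (F = 8*(-22781 - 10270) = 8*(-33051) = -264408)
Q = 21 (Q = -21*(-1) = 21)
s(J) = 102 + J
F + s(Q) = -264408 + (102 + 21) = -264408 + 123 = -264285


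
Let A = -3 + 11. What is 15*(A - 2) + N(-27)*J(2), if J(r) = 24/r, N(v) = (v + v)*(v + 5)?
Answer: 14346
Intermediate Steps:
N(v) = 2*v*(5 + v) (N(v) = (2*v)*(5 + v) = 2*v*(5 + v))
A = 8
15*(A - 2) + N(-27)*J(2) = 15*(8 - 2) + (2*(-27)*(5 - 27))*(24/2) = 15*6 + (2*(-27)*(-22))*(24*(½)) = 90 + 1188*12 = 90 + 14256 = 14346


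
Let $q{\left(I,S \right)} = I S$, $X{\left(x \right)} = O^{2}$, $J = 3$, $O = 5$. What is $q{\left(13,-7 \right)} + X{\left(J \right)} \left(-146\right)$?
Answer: $-3741$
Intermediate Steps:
$X{\left(x \right)} = 25$ ($X{\left(x \right)} = 5^{2} = 25$)
$q{\left(13,-7 \right)} + X{\left(J \right)} \left(-146\right) = 13 \left(-7\right) + 25 \left(-146\right) = -91 - 3650 = -3741$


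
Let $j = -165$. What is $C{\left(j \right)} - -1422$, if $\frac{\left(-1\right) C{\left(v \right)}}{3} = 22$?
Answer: $1356$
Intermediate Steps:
$C{\left(v \right)} = -66$ ($C{\left(v \right)} = \left(-3\right) 22 = -66$)
$C{\left(j \right)} - -1422 = -66 - -1422 = -66 + 1422 = 1356$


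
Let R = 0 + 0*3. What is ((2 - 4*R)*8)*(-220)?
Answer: -3520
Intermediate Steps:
R = 0 (R = 0 + 0 = 0)
((2 - 4*R)*8)*(-220) = ((2 - 4*0)*8)*(-220) = ((2 + 0)*8)*(-220) = (2*8)*(-220) = 16*(-220) = -3520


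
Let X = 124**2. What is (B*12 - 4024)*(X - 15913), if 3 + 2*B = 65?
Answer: 1961124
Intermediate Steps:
B = 31 (B = -3/2 + (1/2)*65 = -3/2 + 65/2 = 31)
X = 15376
(B*12 - 4024)*(X - 15913) = (31*12 - 4024)*(15376 - 15913) = (372 - 4024)*(-537) = -3652*(-537) = 1961124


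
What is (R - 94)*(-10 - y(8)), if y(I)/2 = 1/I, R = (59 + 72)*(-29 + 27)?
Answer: 3649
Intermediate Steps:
R = -262 (R = 131*(-2) = -262)
y(I) = 2/I
(R - 94)*(-10 - y(8)) = (-262 - 94)*(-10 - 2/8) = -356*(-10 - 2/8) = -356*(-10 - 1*¼) = -356*(-10 - ¼) = -356*(-41/4) = 3649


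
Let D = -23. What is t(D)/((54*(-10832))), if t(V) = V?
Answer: 23/584928 ≈ 3.9321e-5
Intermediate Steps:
t(D)/((54*(-10832))) = -23/(54*(-10832)) = -23/(-584928) = -23*(-1/584928) = 23/584928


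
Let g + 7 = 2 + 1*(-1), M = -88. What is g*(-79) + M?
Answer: 386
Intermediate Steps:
g = -6 (g = -7 + (2 + 1*(-1)) = -7 + (2 - 1) = -7 + 1 = -6)
g*(-79) + M = -6*(-79) - 88 = 474 - 88 = 386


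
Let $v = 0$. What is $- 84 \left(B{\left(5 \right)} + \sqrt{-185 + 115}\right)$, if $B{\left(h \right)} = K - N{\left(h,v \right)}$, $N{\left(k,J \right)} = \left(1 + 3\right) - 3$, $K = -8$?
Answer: $756 - 84 i \sqrt{70} \approx 756.0 - 702.79 i$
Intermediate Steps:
$N{\left(k,J \right)} = 1$ ($N{\left(k,J \right)} = 4 - 3 = 1$)
$B{\left(h \right)} = -9$ ($B{\left(h \right)} = -8 - 1 = -9$)
$- 84 \left(B{\left(5 \right)} + \sqrt{-185 + 115}\right) = - 84 \left(-9 + \sqrt{-185 + 115}\right) = - 84 \left(-9 + \sqrt{-70}\right) = - 84 \left(-9 + i \sqrt{70}\right) = 756 - 84 i \sqrt{70}$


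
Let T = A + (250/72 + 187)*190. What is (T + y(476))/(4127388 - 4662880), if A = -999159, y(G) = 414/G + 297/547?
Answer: 141035551292/78427756701 ≈ 1.7983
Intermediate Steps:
y(G) = 297/547 + 414/G (y(G) = 414/G + 297*(1/547) = 414/G + 297/547 = 297/547 + 414/G)
T = -17333447/18 (T = -999159 + (250/72 + 187)*190 = -999159 + (250*(1/72) + 187)*190 = -999159 + (125/36 + 187)*190 = -999159 + (6857/36)*190 = -999159 + 651415/18 = -17333447/18 ≈ -9.6297e+5)
(T + y(476))/(4127388 - 4662880) = (-17333447/18 + (297/547 + 414/476))/(4127388 - 4662880) = (-17333447/18 + (297/547 + 414*(1/476)))/(-535492) = (-17333447/18 + (297/547 + 207/238))*(-1/535492) = (-17333447/18 + 183915/130186)*(-1/535492) = -564142205168/585837*(-1/535492) = 141035551292/78427756701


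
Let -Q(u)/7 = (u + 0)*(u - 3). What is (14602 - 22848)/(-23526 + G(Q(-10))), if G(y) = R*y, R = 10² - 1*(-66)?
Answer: 4123/87293 ≈ 0.047232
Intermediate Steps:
Q(u) = -7*u*(-3 + u) (Q(u) = -7*(u + 0)*(u - 3) = -7*u*(-3 + u))
R = 166 (R = 100 + 66 = 166)
G(y) = 166*y
(14602 - 22848)/(-23526 + G(Q(-10))) = (14602 - 22848)/(-23526 + 166*(7*(-10)*(3 - 1*(-10)))) = -8246/(-23526 + 166*(7*(-10)*(3 + 10))) = -8246/(-23526 + 166*(7*(-10)*13)) = -8246/(-23526 + 166*(-910)) = -8246/(-23526 - 151060) = -8246/(-174586) = -8246*(-1/174586) = 4123/87293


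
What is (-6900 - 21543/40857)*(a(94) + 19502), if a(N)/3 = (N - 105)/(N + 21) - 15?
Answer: -210278471259682/1566185 ≈ -1.3426e+8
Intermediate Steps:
a(N) = -45 + 3*(-105 + N)/(21 + N) (a(N) = 3*((N - 105)/(N + 21) - 15) = 3*((-105 + N)/(21 + N) - 15) = 3*(-15 + (-105 + N)/(21 + N)) = -45 + 3*(-105 + N)/(21 + N))
(-6900 - 21543/40857)*(a(94) + 19502) = (-6900 - 21543/40857)*(42*(-30 - 1*94)/(21 + 94) + 19502) = (-6900 - 21543*1/40857)*(42*(-30 - 94)/115 + 19502) = (-6900 - 7181/13619)*(42*(1/115)*(-124) + 19502) = -93978281*(-5208/115 + 19502)/13619 = -93978281/13619*2237522/115 = -210278471259682/1566185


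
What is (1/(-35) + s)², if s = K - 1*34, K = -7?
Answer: 2062096/1225 ≈ 1683.3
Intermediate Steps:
s = -41 (s = -7 - 1*34 = -7 - 34 = -41)
(1/(-35) + s)² = (1/(-35) - 41)² = (-1/35 - 41)² = (-1436/35)² = 2062096/1225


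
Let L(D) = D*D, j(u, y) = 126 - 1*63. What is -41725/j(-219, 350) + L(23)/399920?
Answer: -16686628673/25194960 ≈ -662.30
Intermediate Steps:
j(u, y) = 63 (j(u, y) = 126 - 63 = 63)
L(D) = D²
-41725/j(-219, 350) + L(23)/399920 = -41725/63 + 23²/399920 = -41725*1/63 + 529*(1/399920) = -41725/63 + 529/399920 = -16686628673/25194960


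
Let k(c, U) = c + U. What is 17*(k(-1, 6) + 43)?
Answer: 816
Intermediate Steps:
k(c, U) = U + c
17*(k(-1, 6) + 43) = 17*((6 - 1) + 43) = 17*(5 + 43) = 17*48 = 816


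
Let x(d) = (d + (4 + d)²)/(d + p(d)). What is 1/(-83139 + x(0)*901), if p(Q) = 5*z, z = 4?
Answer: -5/412091 ≈ -1.2133e-5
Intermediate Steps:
p(Q) = 20 (p(Q) = 5*4 = 20)
x(d) = (d + (4 + d)²)/(20 + d) (x(d) = (d + (4 + d)²)/(d + 20) = (d + (4 + d)²)/(20 + d))
1/(-83139 + x(0)*901) = 1/(-83139 + ((0 + (4 + 0)²)/(20 + 0))*901) = 1/(-83139 + ((0 + 4²)/20)*901) = 1/(-83139 + ((0 + 16)/20)*901) = 1/(-83139 + ((1/20)*16)*901) = 1/(-83139 + (⅘)*901) = 1/(-83139 + 3604/5) = 1/(-412091/5) = -5/412091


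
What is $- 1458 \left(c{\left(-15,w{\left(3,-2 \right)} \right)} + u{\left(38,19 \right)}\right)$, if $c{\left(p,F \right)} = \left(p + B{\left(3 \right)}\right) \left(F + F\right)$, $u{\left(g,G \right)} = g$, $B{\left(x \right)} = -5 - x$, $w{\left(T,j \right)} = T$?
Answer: $145800$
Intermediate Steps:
$c{\left(p,F \right)} = 2 F \left(-8 + p\right)$ ($c{\left(p,F \right)} = \left(p - 8\right) \left(F + F\right) = \left(p - 8\right) 2 F = \left(-8 + p\right) 2 F = 2 F \left(-8 + p\right)$)
$- 1458 \left(c{\left(-15,w{\left(3,-2 \right)} \right)} + u{\left(38,19 \right)}\right) = - 1458 \left(2 \cdot 3 \left(-8 - 15\right) + 38\right) = - 1458 \left(2 \cdot 3 \left(-23\right) + 38\right) = - 1458 \left(-138 + 38\right) = \left(-1458\right) \left(-100\right) = 145800$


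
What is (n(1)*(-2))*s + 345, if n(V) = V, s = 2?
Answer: 341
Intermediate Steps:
(n(1)*(-2))*s + 345 = (1*(-2))*2 + 345 = -2*2 + 345 = -4 + 345 = 341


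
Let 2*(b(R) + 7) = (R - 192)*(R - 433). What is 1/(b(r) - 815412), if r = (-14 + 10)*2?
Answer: -1/771319 ≈ -1.2965e-6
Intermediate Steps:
r = -8 (r = -4*2 = -8)
b(R) = -7 + (-433 + R)*(-192 + R)/2 (b(R) = -7 + ((R - 192)*(R - 433))/2 = -7 + ((-192 + R)*(-433 + R))/2 = -7 + ((-433 + R)*(-192 + R))/2 = -7 + (-433 + R)*(-192 + R)/2)
1/(b(r) - 815412) = 1/((41561 + (½)*(-8)² - 625/2*(-8)) - 815412) = 1/((41561 + (½)*64 + 2500) - 815412) = 1/((41561 + 32 + 2500) - 815412) = 1/(44093 - 815412) = 1/(-771319) = -1/771319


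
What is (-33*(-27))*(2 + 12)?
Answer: 12474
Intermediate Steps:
(-33*(-27))*(2 + 12) = 891*14 = 12474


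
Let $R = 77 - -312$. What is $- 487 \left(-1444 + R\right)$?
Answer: $513785$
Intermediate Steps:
$R = 389$ ($R = 77 + 312 = 389$)
$- 487 \left(-1444 + R\right) = - 487 \left(-1444 + 389\right) = \left(-487\right) \left(-1055\right) = 513785$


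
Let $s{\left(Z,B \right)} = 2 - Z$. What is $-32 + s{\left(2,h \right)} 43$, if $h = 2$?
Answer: $-32$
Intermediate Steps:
$-32 + s{\left(2,h \right)} 43 = -32 + \left(2 - 2\right) 43 = -32 + 0 \cdot 43 = -32 + 0 = -32$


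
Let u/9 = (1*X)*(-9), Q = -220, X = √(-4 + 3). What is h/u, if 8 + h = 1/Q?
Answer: -587*I/5940 ≈ -0.098822*I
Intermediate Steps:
X = I (X = √(-1) = I ≈ 1.0*I)
u = -81*I (u = 9*((1*I)*(-9)) = 9*(I*(-9)) = 9*(-9*I) = -81*I ≈ -81.0*I)
h = -1761/220 (h = -8 + 1/(-220) = -8 - 1/220 = -1761/220 ≈ -8.0045)
h/u = -1761*I/81/220 = -587*I/5940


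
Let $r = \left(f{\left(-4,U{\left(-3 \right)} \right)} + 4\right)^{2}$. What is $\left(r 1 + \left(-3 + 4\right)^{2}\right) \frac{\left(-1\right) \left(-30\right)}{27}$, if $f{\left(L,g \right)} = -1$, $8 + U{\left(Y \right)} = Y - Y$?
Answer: $\frac{100}{9} \approx 11.111$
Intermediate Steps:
$U{\left(Y \right)} = -8$ ($U{\left(Y \right)} = -8 + \left(Y - Y\right) = -8 + 0 = -8$)
$r = 9$ ($r = \left(-1 + 4\right)^{2} = 3^{2} = 9$)
$\left(r 1 + \left(-3 + 4\right)^{2}\right) \frac{\left(-1\right) \left(-30\right)}{27} = \left(9 \cdot 1 + \left(-3 + 4\right)^{2}\right) \frac{\left(-1\right) \left(-30\right)}{27} = \left(9 + 1^{2}\right) 30 \cdot \frac{1}{27} = \left(9 + 1\right) \frac{10}{9} = 10 \cdot \frac{10}{9} = \frac{100}{9}$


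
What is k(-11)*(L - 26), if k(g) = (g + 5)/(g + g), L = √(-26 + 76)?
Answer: -78/11 + 15*√2/11 ≈ -5.1624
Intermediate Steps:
L = 5*√2 (L = √50 = 5*√2 ≈ 7.0711)
k(g) = (5 + g)/(2*g) (k(g) = (5 + g)/((2*g)) = (5 + g)*(1/(2*g)) = (5 + g)/(2*g))
k(-11)*(L - 26) = ((½)*(5 - 11)/(-11))*(5*√2 - 26) = ((½)*(-1/11)*(-6))*(-26 + 5*√2) = 3*(-26 + 5*√2)/11 = -78/11 + 15*√2/11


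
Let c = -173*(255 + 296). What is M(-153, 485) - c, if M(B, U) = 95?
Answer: 95418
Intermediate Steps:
c = -95323 (c = -173*551 = -95323)
M(-153, 485) - c = 95 - 1*(-95323) = 95 + 95323 = 95418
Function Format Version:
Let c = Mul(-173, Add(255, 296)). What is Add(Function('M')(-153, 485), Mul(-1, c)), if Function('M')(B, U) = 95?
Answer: 95418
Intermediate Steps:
c = -95323 (c = Mul(-173, 551) = -95323)
Add(Function('M')(-153, 485), Mul(-1, c)) = Add(95, Mul(-1, -95323)) = Add(95, 95323) = 95418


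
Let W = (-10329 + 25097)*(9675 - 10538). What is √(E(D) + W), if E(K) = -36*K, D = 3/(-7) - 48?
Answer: 2*I*√156102247/7 ≈ 3569.7*I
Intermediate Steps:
D = -339/7 (D = -⅐*3 - 48 = -3/7 - 48 = -339/7 ≈ -48.429)
W = -12744784 (W = 14768*(-863) = -12744784)
√(E(D) + W) = √(-36*(-339/7) - 12744784) = √(12204/7 - 12744784) = √(-89201284/7) = 2*I*√156102247/7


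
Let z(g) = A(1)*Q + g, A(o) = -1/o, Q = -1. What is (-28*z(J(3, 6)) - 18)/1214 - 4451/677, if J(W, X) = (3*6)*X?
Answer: -3740952/410939 ≈ -9.1034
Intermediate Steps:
J(W, X) = 18*X
z(g) = 1 + g (z(g) = -1/1*(-1) + g = -1*1*(-1) + g = -1*(-1) + g = 1 + g)
(-28*z(J(3, 6)) - 18)/1214 - 4451/677 = (-28*(1 + 18*6) - 18)/1214 - 4451/677 = (-28*(1 + 108) - 18)*(1/1214) - 4451*1/677 = (-28*109 - 18)*(1/1214) - 4451/677 = (-3052 - 18)*(1/1214) - 4451/677 = -3070*1/1214 - 4451/677 = -1535/607 - 4451/677 = -3740952/410939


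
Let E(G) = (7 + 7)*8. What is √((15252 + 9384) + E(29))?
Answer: 2*√6187 ≈ 157.31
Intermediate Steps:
E(G) = 112 (E(G) = 14*8 = 112)
√((15252 + 9384) + E(29)) = √((15252 + 9384) + 112) = √(24636 + 112) = √24748 = 2*√6187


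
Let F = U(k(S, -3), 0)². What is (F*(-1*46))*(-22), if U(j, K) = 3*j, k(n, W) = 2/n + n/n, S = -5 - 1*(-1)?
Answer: 2277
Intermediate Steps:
S = -4 (S = -5 + 1 = -4)
k(n, W) = 1 + 2/n (k(n, W) = 2/n + 1 = 1 + 2/n)
F = 9/4 (F = (3*((2 - 4)/(-4)))² = (3*(-¼*(-2)))² = (3*(½))² = (3/2)² = 9/4 ≈ 2.2500)
(F*(-1*46))*(-22) = (9*(-1*46)/4)*(-22) = ((9/4)*(-46))*(-22) = -207/2*(-22) = 2277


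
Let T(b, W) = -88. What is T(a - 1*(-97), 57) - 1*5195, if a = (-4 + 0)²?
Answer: -5283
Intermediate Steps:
a = 16 (a = (-4)² = 16)
T(a - 1*(-97), 57) - 1*5195 = -88 - 1*5195 = -88 - 5195 = -5283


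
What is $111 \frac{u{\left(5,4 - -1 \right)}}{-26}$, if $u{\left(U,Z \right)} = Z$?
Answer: $- \frac{555}{26} \approx -21.346$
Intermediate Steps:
$111 \frac{u{\left(5,4 - -1 \right)}}{-26} = 111 \frac{4 - -1}{-26} = 111 \left(4 + 1\right) \left(- \frac{1}{26}\right) = 111 \cdot 5 \left(- \frac{1}{26}\right) = 111 \left(- \frac{5}{26}\right) = - \frac{555}{26}$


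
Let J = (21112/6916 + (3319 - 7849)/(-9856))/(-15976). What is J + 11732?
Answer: 17549485880165/1495864832 ≈ 11732.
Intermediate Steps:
J = -328859/1495864832 (J = (21112*(1/6916) - 4530*(-1/9856))*(-1/15976) = (58/19 + 2265/4928)*(-1/15976) = (328859/93632)*(-1/15976) = -328859/1495864832 ≈ -0.00021985)
J + 11732 = -328859/1495864832 + 11732 = 17549485880165/1495864832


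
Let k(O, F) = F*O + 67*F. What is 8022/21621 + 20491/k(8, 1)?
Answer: 147879187/540525 ≈ 273.58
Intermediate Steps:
k(O, F) = 67*F + F*O
8022/21621 + 20491/k(8, 1) = 8022/21621 + 20491/((1*(67 + 8))) = 8022*(1/21621) + 20491/((1*75)) = 2674/7207 + 20491/75 = 147879187/540525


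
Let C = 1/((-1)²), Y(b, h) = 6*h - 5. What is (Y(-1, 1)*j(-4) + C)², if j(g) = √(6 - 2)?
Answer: 9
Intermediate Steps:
Y(b, h) = -5 + 6*h
j(g) = 2 (j(g) = √4 = 2)
C = 1 (C = 1/1 = 1)
(Y(-1, 1)*j(-4) + C)² = ((-5 + 6*1)*2 + 1)² = ((-5 + 6)*2 + 1)² = (1*2 + 1)² = (2 + 1)² = 3² = 9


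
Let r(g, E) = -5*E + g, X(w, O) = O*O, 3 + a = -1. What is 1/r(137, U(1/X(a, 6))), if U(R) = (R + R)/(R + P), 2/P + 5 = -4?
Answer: 7/969 ≈ 0.0072239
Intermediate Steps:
P = -2/9 (P = 2/(-5 - 4) = 2/(-9) = 2*(-1/9) = -2/9 ≈ -0.22222)
a = -4 (a = -3 - 1 = -4)
X(w, O) = O**2
U(R) = 2*R/(-2/9 + R) (U(R) = (R + R)/(R - 2/9) = (2*R)/(-2/9 + R) = 2*R/(-2/9 + R))
r(g, E) = g - 5*E
1/r(137, U(1/X(a, 6))) = 1/(137 - 90/((6**2)*(-2 + 9/(6**2)))) = 1/(137 - 90/(36*(-2 + 9/36))) = 1/(137 - 90/(36*(-2 + 9*(1/36)))) = 1/(137 - 90/(36*(-2 + 1/4))) = 1/(137 - 90/(36*(-7/4))) = 1/(137 - 90*(-4)/(36*7)) = 1/(137 - 5*(-2/7)) = 1/(137 + 10/7) = 1/(969/7) = 7/969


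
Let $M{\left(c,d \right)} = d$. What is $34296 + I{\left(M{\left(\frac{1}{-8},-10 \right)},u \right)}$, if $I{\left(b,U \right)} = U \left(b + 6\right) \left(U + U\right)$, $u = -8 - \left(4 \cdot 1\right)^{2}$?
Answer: $29688$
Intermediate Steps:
$u = -24$ ($u = -8 - 4^{2} = -8 - 16 = -24$)
$I{\left(b,U \right)} = 2 U^{2} \left(6 + b\right)$ ($I{\left(b,U \right)} = U \left(6 + b\right) 2 U = U 2 U \left(6 + b\right) = 2 U^{2} \left(6 + b\right)$)
$34296 + I{\left(M{\left(\frac{1}{-8},-10 \right)},u \right)} = 34296 + 2 \left(-24\right)^{2} \left(6 - 10\right) = 34296 + 2 \cdot 576 \left(-4\right) = 34296 - 4608 = 29688$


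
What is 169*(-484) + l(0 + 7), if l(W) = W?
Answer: -81789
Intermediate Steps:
169*(-484) + l(0 + 7) = 169*(-484) + (0 + 7) = -81796 + 7 = -81789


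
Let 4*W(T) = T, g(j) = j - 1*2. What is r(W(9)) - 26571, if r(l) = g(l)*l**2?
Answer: -1700463/64 ≈ -26570.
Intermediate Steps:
g(j) = -2 + j (g(j) = j - 2 = -2 + j)
W(T) = T/4
r(l) = l**2*(-2 + l) (r(l) = (-2 + l)*l**2 = l**2*(-2 + l))
r(W(9)) - 26571 = ((1/4)*9)**2*(-2 + (1/4)*9) - 26571 = (9/4)**2*(-2 + 9/4) - 26571 = (81/16)*(1/4) - 26571 = 81/64 - 26571 = -1700463/64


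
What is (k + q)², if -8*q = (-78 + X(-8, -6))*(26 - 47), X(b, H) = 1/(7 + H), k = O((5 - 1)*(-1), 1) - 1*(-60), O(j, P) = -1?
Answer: 1311025/64 ≈ 20485.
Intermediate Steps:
k = 59 (k = -1 - 1*(-60) = -1 + 60 = 59)
q = -1617/8 (q = -(-78 + 1/(7 - 6))*(26 - 47)/8 = -(-78 + 1/1)*(-21)/8 = -(-78 + 1)*(-21)/8 = -(-77)*(-21)/8 = -⅛*1617 = -1617/8 ≈ -202.13)
(k + q)² = (59 - 1617/8)² = (-1145/8)² = 1311025/64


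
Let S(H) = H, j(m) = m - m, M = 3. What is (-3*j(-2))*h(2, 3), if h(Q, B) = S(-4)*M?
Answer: 0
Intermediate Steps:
j(m) = 0
h(Q, B) = -12 (h(Q, B) = -4*3 = -12)
(-3*j(-2))*h(2, 3) = -3*0*(-12) = 0*(-12) = 0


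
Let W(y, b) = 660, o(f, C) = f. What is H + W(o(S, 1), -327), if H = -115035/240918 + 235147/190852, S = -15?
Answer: 5063547782481/7663280356 ≈ 660.75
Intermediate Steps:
H = 5782747521/7663280356 (H = -115035*1/240918 + 235147*(1/190852) = -38345/80306 + 235147/190852 = 5782747521/7663280356 ≈ 0.75460)
H + W(o(S, 1), -327) = 5782747521/7663280356 + 660 = 5063547782481/7663280356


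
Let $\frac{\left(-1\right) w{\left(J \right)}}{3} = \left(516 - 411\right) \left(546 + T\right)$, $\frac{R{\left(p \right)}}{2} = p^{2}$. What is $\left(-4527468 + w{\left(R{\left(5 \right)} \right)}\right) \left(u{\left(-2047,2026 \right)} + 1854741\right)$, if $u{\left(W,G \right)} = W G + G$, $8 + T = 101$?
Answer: $10830995952615$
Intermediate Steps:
$T = 93$ ($T = -8 + 101 = 93$)
$u{\left(W,G \right)} = G + G W$ ($u{\left(W,G \right)} = G W + G = G + G W$)
$R{\left(p \right)} = 2 p^{2}$
$w{\left(J \right)} = -201285$ ($w{\left(J \right)} = - 3 \left(516 - 411\right) \left(546 + 93\right) = - 3 \cdot 105 \cdot 639 = \left(-3\right) 67095 = -201285$)
$\left(-4527468 + w{\left(R{\left(5 \right)} \right)}\right) \left(u{\left(-2047,2026 \right)} + 1854741\right) = \left(-4527468 - 201285\right) \left(2026 \left(1 - 2047\right) + 1854741\right) = - 4728753 \left(2026 \left(-2046\right) + 1854741\right) = - 4728753 \left(-4145196 + 1854741\right) = \left(-4728753\right) \left(-2290455\right) = 10830995952615$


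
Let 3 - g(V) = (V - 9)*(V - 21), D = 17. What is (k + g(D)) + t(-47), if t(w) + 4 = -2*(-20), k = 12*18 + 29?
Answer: 316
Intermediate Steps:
g(V) = 3 - (-21 + V)*(-9 + V) (g(V) = 3 - (V - 9)*(V - 21) = 3 - (-9 + V)*(-21 + V) = 3 - (-21 + V)*(-9 + V))
k = 245 (k = 216 + 29 = 245)
t(w) = 36 (t(w) = -4 - 2*(-20) = -4 + 40 = 36)
(k + g(D)) + t(-47) = (245 + (-186 - 1*17² + 30*17)) + 36 = (245 + (-186 - 1*289 + 510)) + 36 = (245 + (-186 - 289 + 510)) + 36 = (245 + 35) + 36 = 280 + 36 = 316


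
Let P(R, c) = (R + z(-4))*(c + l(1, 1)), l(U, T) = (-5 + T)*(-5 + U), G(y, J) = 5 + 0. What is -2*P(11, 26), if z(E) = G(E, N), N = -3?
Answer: -1344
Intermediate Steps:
G(y, J) = 5
z(E) = 5
P(R, c) = (5 + R)*(16 + c) (P(R, c) = (R + 5)*(c + (25 - 5*1 - 5*1 + 1*1)) = (5 + R)*(c + (25 - 5 - 5 + 1)) = (5 + R)*(c + 16) = (5 + R)*(16 + c))
-2*P(11, 26) = -2*(80 + 5*26 + 16*11 + 11*26) = -2*(80 + 130 + 176 + 286) = -2*672 = -1344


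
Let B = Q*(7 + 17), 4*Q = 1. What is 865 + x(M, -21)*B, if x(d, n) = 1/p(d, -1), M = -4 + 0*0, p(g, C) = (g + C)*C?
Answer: 4331/5 ≈ 866.20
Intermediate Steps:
Q = 1/4 (Q = (1/4)*1 = 1/4 ≈ 0.25000)
p(g, C) = C*(C + g) (p(g, C) = (C + g)*C = C*(C + g))
M = -4 (M = -4 + 0 = -4)
x(d, n) = 1/(1 - d) (x(d, n) = 1/(-(-1 + d)) = 1/(1 - d))
B = 6 (B = (7 + 17)/4 = (1/4)*24 = 6)
865 + x(M, -21)*B = 865 - 1/(-1 - 4)*6 = 865 - 1/(-5)*6 = 865 - 1*(-1/5)*6 = 865 + (1/5)*6 = 865 + 6/5 = 4331/5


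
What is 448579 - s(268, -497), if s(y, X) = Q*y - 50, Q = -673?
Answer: 628993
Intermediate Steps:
s(y, X) = -50 - 673*y (s(y, X) = -673*y - 50 = -50 - 673*y)
448579 - s(268, -497) = 448579 - (-50 - 673*268) = 448579 - (-50 - 180364) = 448579 - 1*(-180414) = 448579 + 180414 = 628993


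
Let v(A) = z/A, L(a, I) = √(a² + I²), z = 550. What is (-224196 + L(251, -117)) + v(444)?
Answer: -49771237/222 + √76690 ≈ -2.2392e+5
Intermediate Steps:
L(a, I) = √(I² + a²)
v(A) = 550/A
(-224196 + L(251, -117)) + v(444) = (-224196 + √((-117)² + 251²)) + 550/444 = (-224196 + √(13689 + 63001)) + 550*(1/444) = (-224196 + √76690) + 275/222 = -49771237/222 + √76690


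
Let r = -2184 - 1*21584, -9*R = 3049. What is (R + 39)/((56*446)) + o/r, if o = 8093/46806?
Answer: -62568827677/5209767292464 ≈ -0.012010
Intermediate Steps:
R = -3049/9 (R = -⅑*3049 = -3049/9 ≈ -338.78)
r = -23768 (r = -2184 - 21584 = -23768)
o = 8093/46806 (o = 8093*(1/46806) = 8093/46806 ≈ 0.17291)
(R + 39)/((56*446)) + o/r = (-3049/9 + 39)/((56*446)) + (8093/46806)/(-23768) = -2698/9/24976 + (8093/46806)*(-1/23768) = -2698/9*1/24976 - 8093/1112485008 = -1349/112392 - 8093/1112485008 = -62568827677/5209767292464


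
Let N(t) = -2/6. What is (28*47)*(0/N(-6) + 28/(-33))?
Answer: -36848/33 ≈ -1116.6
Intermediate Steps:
N(t) = -⅓ (N(t) = -2*⅙ = -⅓)
(28*47)*(0/N(-6) + 28/(-33)) = (28*47)*(0/(-⅓) + 28/(-33)) = 1316*(0*(-3) + 28*(-1/33)) = 1316*(0 - 28/33) = 1316*(-28/33) = -36848/33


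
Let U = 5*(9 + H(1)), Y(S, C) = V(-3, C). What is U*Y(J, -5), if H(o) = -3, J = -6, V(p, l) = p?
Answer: -90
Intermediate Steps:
Y(S, C) = -3
U = 30 (U = 5*(9 - 3) = 5*6 = 30)
U*Y(J, -5) = 30*(-3) = -90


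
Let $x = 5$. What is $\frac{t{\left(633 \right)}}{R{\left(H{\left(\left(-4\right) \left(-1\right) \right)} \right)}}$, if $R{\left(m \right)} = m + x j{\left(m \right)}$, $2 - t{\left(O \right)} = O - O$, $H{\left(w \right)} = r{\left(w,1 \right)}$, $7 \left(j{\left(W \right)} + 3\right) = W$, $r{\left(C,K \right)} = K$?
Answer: $- \frac{14}{93} \approx -0.15054$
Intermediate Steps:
$j{\left(W \right)} = -3 + \frac{W}{7}$
$H{\left(w \right)} = 1$
$t{\left(O \right)} = 2$ ($t{\left(O \right)} = 2 - \left(O - O\right) = 2 - 0 = 2 + 0 = 2$)
$R{\left(m \right)} = -15 + \frac{12 m}{7}$ ($R{\left(m \right)} = m + 5 \left(-3 + \frac{m}{7}\right) = m + \left(-15 + \frac{5 m}{7}\right) = -15 + \frac{12 m}{7}$)
$\frac{t{\left(633 \right)}}{R{\left(H{\left(\left(-4\right) \left(-1\right) \right)} \right)}} = \frac{2}{-15 + \frac{12}{7} \cdot 1} = \frac{2}{-15 + \frac{12}{7}} = \frac{2}{- \frac{93}{7}} = 2 \left(- \frac{7}{93}\right) = - \frac{14}{93}$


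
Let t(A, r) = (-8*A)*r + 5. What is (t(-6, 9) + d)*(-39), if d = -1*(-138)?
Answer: -22425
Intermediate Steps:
t(A, r) = 5 - 8*A*r (t(A, r) = -8*A*r + 5 = 5 - 8*A*r)
d = 138
(t(-6, 9) + d)*(-39) = ((5 - 8*(-6)*9) + 138)*(-39) = ((5 + 432) + 138)*(-39) = (437 + 138)*(-39) = 575*(-39) = -22425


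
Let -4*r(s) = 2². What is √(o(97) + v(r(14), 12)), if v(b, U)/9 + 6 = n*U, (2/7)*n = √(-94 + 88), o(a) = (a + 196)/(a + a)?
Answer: √(-1975502 + 14226408*I*√6)/194 ≈ 20.915 + 22.135*I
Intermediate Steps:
r(s) = -1 (r(s) = -¼*2² = -¼*4 = -1)
o(a) = (196 + a)/(2*a) (o(a) = (196 + a)/((2*a)) = (196 + a)*(1/(2*a)) = (196 + a)/(2*a))
n = 7*I*√6/2 (n = 7*√(-94 + 88)/2 = 7*√(-6)/2 = 7*(I*√6)/2 = 7*I*√6/2 ≈ 8.5732*I)
v(b, U) = -54 + 63*I*U*√6/2 (v(b, U) = -54 + 9*((7*I*√6/2)*U) = -54 + 9*(7*I*U*√6/2) = -54 + 63*I*U*√6/2)
√(o(97) + v(r(14), 12)) = √((½)*(196 + 97)/97 + (-54 + (63/2)*I*12*√6)) = √((½)*(1/97)*293 + (-54 + 378*I*√6)) = √(293/194 + (-54 + 378*I*√6)) = √(-10183/194 + 378*I*√6)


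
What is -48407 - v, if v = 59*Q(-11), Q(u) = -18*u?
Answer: -60089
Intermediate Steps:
v = 11682 (v = 59*(-18*(-11)) = 59*198 = 11682)
-48407 - v = -48407 - 1*11682 = -48407 - 11682 = -60089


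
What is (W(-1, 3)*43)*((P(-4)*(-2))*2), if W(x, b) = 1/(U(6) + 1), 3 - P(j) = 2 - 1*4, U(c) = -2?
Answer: 860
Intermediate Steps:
P(j) = 5 (P(j) = 3 - (2 - 1*4) = 3 - (2 - 4) = 3 - 1*(-2) = 3 + 2 = 5)
W(x, b) = -1 (W(x, b) = 1/(-2 + 1) = 1/(-1) = -1)
(W(-1, 3)*43)*((P(-4)*(-2))*2) = (-1*43)*((5*(-2))*2) = -(-430)*2 = -43*(-20) = 860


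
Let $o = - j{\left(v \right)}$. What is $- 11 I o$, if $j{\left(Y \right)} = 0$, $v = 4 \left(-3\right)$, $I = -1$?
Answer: $0$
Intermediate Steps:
$v = -12$
$o = 0$ ($o = \left(-1\right) 0 = 0$)
$- 11 I o = \left(-11\right) \left(-1\right) 0 = 11 \cdot 0 = 0$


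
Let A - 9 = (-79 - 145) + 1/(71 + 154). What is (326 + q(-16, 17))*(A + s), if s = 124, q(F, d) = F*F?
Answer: -3971956/75 ≈ -52959.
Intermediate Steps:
q(F, d) = F²
A = -48374/225 (A = 9 + ((-79 - 145) + 1/(71 + 154)) = 9 + (-224 + 1/225) = 9 - 50399/225 = -48374/225 ≈ -215.00)
(326 + q(-16, 17))*(A + s) = (326 + (-16)²)*(-48374/225 + 124) = (326 + 256)*(-20474/225) = 582*(-20474/225) = -3971956/75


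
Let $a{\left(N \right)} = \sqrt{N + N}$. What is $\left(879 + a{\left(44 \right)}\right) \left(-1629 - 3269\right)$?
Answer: $-4305342 - 9796 \sqrt{22} \approx -4.3513 \cdot 10^{6}$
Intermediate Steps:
$a{\left(N \right)} = \sqrt{2} \sqrt{N}$ ($a{\left(N \right)} = \sqrt{2 N} = \sqrt{2} \sqrt{N}$)
$\left(879 + a{\left(44 \right)}\right) \left(-1629 - 3269\right) = \left(879 + \sqrt{2} \sqrt{44}\right) \left(-1629 - 3269\right) = \left(879 + \sqrt{2} \cdot 2 \sqrt{11}\right) \left(-4898\right) = \left(879 + 2 \sqrt{22}\right) \left(-4898\right) = -4305342 - 9796 \sqrt{22}$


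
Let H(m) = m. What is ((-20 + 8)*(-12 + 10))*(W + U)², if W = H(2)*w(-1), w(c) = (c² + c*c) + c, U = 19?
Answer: 10584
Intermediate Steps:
w(c) = c + 2*c² (w(c) = (c² + c²) + c = 2*c² + c = c + 2*c²)
W = 2 (W = 2*(-(1 + 2*(-1))) = 2*(-(1 - 2)) = 2*(-1*(-1)) = 2*1 = 2)
((-20 + 8)*(-12 + 10))*(W + U)² = ((-20 + 8)*(-12 + 10))*(2 + 19)² = -12*(-2)*21² = 24*441 = 10584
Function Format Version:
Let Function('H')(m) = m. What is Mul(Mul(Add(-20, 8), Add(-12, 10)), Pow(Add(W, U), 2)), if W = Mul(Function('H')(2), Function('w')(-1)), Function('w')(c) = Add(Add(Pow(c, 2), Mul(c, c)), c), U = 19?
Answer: 10584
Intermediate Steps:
Function('w')(c) = Add(c, Mul(2, Pow(c, 2))) (Function('w')(c) = Add(Add(Pow(c, 2), Pow(c, 2)), c) = Add(Mul(2, Pow(c, 2)), c) = Add(c, Mul(2, Pow(c, 2))))
W = 2 (W = Mul(2, Mul(-1, Add(1, Mul(2, -1)))) = Mul(2, Mul(-1, Add(1, -2))) = Mul(2, Mul(-1, -1)) = Mul(2, 1) = 2)
Mul(Mul(Add(-20, 8), Add(-12, 10)), Pow(Add(W, U), 2)) = Mul(Mul(Add(-20, 8), Add(-12, 10)), Pow(Add(2, 19), 2)) = Mul(Mul(-12, -2), Pow(21, 2)) = Mul(24, 441) = 10584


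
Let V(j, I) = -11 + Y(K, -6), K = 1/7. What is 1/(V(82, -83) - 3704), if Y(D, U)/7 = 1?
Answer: -1/3708 ≈ -0.00026969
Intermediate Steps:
K = 1/7 ≈ 0.14286
Y(D, U) = 7 (Y(D, U) = 7*1 = 7)
V(j, I) = -4 (V(j, I) = -11 + 7 = -4)
1/(V(82, -83) - 3704) = 1/(-4 - 3704) = 1/(-3708) = -1/3708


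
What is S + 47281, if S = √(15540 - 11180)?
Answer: 47281 + 2*√1090 ≈ 47347.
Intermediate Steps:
S = 2*√1090 (S = √4360 = 2*√1090 ≈ 66.030)
S + 47281 = 2*√1090 + 47281 = 47281 + 2*√1090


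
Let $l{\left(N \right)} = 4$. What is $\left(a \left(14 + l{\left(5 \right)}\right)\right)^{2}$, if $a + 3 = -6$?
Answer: $26244$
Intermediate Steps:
$a = -9$ ($a = -3 - 6 = -9$)
$\left(a \left(14 + l{\left(5 \right)}\right)\right)^{2} = \left(- 9 \left(14 + 4\right)\right)^{2} = \left(\left(-9\right) 18\right)^{2} = \left(-162\right)^{2} = 26244$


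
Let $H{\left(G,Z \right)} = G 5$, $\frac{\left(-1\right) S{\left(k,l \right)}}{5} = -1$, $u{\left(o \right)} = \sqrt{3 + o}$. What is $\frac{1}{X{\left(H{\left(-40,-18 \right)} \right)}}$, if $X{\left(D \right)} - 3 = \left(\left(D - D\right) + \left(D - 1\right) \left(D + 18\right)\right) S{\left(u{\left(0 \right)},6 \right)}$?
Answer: $\frac{1}{182913} \approx 5.4671 \cdot 10^{-6}$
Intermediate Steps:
$S{\left(k,l \right)} = 5$ ($S{\left(k,l \right)} = \left(-5\right) \left(-1\right) = 5$)
$H{\left(G,Z \right)} = 5 G$
$X{\left(D \right)} = 3 + 5 \left(-1 + D\right) \left(18 + D\right)$ ($X{\left(D \right)} = 3 + \left(\left(D - D\right) + \left(D - 1\right) \left(D + 18\right)\right) 5 = 3 + \left(0 + \left(-1 + D\right) \left(18 + D\right)\right) 5 = 3 + \left(-1 + D\right) \left(18 + D\right) 5 = 3 + 5 \left(-1 + D\right) \left(18 + D\right)$)
$\frac{1}{X{\left(H{\left(-40,-18 \right)} \right)}} = \frac{1}{-87 + 5 \left(5 \left(-40\right)\right)^{2} + 85 \cdot 5 \left(-40\right)} = \frac{1}{-87 + 5 \left(-200\right)^{2} + 85 \left(-200\right)} = \frac{1}{-87 + 5 \cdot 40000 - 17000} = \frac{1}{-87 + 200000 - 17000} = \frac{1}{182913}$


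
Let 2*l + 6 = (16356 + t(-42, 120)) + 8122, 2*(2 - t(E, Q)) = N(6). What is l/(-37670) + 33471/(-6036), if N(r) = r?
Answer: -55612752/9474005 ≈ -5.8700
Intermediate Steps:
t(E, Q) = -1 (t(E, Q) = 2 - ½*6 = 2 - 3 = -1)
l = 24471/2 (l = -3 + ((16356 - 1) + 8122)/2 = -3 + (16355 + 8122)/2 = -3 + (½)*24477 = -3 + 24477/2 = 24471/2 ≈ 12236.)
l/(-37670) + 33471/(-6036) = (24471/2)/(-37670) + 33471/(-6036) = (24471/2)*(-1/37670) + 33471*(-1/6036) = -24471/75340 - 11157/2012 = -55612752/9474005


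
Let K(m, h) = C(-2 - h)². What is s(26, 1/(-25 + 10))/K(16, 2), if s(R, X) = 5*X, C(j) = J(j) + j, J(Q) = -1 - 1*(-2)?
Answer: -1/27 ≈ -0.037037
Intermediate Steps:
J(Q) = 1 (J(Q) = -1 + 2 = 1)
C(j) = 1 + j
K(m, h) = (-1 - h)² (K(m, h) = (1 + (-2 - h))² = (-1 - h)²)
s(26, 1/(-25 + 10))/K(16, 2) = (5/(-25 + 10))/((1 + 2)²) = (5/(-15))/(3²) = (5*(-1/15))/9 = -⅓*⅑ = -1/27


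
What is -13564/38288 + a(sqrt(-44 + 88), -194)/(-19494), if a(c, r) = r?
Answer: -32123593/93298284 ≈ -0.34431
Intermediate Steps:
-13564/38288 + a(sqrt(-44 + 88), -194)/(-19494) = -13564/38288 - 194/(-19494) = -13564*1/38288 - 194*(-1/19494) = -3391/9572 + 97/9747 = -32123593/93298284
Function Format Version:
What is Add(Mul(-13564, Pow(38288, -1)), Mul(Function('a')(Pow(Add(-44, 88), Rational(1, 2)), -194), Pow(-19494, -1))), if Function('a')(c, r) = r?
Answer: Rational(-32123593, 93298284) ≈ -0.34431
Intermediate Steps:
Add(Mul(-13564, Pow(38288, -1)), Mul(Function('a')(Pow(Add(-44, 88), Rational(1, 2)), -194), Pow(-19494, -1))) = Add(Mul(-13564, Pow(38288, -1)), Mul(-194, Pow(-19494, -1))) = Add(Mul(-13564, Rational(1, 38288)), Mul(-194, Rational(-1, 19494))) = Add(Rational(-3391, 9572), Rational(97, 9747)) = Rational(-32123593, 93298284)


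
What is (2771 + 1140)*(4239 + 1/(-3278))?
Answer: 54345069751/3278 ≈ 1.6579e+7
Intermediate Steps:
(2771 + 1140)*(4239 + 1/(-3278)) = 3911*(4239 - 1/3278) = 3911*(13895441/3278) = 54345069751/3278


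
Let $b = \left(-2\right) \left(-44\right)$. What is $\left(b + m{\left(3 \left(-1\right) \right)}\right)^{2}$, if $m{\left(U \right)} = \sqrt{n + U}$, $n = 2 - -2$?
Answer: $7921$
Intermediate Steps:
$n = 4$ ($n = 2 + 2 = 4$)
$m{\left(U \right)} = \sqrt{4 + U}$
$b = 88$
$\left(b + m{\left(3 \left(-1\right) \right)}\right)^{2} = \left(88 + \sqrt{4 + 3 \left(-1\right)}\right)^{2} = \left(88 + \sqrt{4 - 3}\right)^{2} = \left(88 + \sqrt{1}\right)^{2} = \left(88 + 1\right)^{2} = 89^{2} = 7921$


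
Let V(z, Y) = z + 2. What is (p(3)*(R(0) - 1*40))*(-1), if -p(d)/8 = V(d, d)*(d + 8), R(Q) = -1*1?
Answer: -18040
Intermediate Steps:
V(z, Y) = 2 + z
R(Q) = -1
p(d) = -8*(2 + d)*(8 + d) (p(d) = -8*(2 + d)*(d + 8) = -8*(2 + d)*(8 + d))
(p(3)*(R(0) - 1*40))*(-1) = ((-8*(2 + 3)*(8 + 3))*(-1 - 1*40))*(-1) = ((-8*5*11)*(-1 - 40))*(-1) = -440*(-41)*(-1) = 18040*(-1) = -18040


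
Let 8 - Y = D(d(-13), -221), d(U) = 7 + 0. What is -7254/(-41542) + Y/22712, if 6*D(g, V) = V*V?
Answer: -519220859/2830505712 ≈ -0.18344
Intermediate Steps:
d(U) = 7
D(g, V) = V²/6 (D(g, V) = (V*V)/6 = V²/6)
Y = -48793/6 (Y = 8 - (-221)²/6 = 8 - 48841/6 = -48793/6 ≈ -8132.2)
-7254/(-41542) + Y/22712 = -7254/(-41542) - 48793/6/22712 = -7254*(-1/41542) - 48793/6*1/22712 = 3627/20771 - 48793/136272 = -519220859/2830505712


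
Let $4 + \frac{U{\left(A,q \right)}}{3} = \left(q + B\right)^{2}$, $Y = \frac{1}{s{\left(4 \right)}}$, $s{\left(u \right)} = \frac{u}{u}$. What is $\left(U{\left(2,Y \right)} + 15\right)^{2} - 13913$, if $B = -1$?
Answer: $-13904$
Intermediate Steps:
$s{\left(u \right)} = 1$
$Y = 1$ ($Y = 1^{-1} = 1$)
$U{\left(A,q \right)} = -12 + 3 \left(-1 + q\right)^{2}$ ($U{\left(A,q \right)} = -12 + 3 \left(q - 1\right)^{2} = -12 + 3 \left(-1 + q\right)^{2}$)
$\left(U{\left(2,Y \right)} + 15\right)^{2} - 13913 = \left(\left(-12 + 3 \left(-1 + 1\right)^{2}\right) + 15\right)^{2} - 13913 = \left(\left(-12 + 3 \cdot 0^{2}\right) + 15\right)^{2} - 13913 = \left(\left(-12 + 3 \cdot 0\right) + 15\right)^{2} - 13913 = \left(\left(-12 + 0\right) + 15\right)^{2} - 13913 = \left(-12 + 15\right)^{2} - 13913 = 3^{2} - 13913 = 9 - 13913 = -13904$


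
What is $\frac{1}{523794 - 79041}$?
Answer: $\frac{1}{444753} \approx 2.2484 \cdot 10^{-6}$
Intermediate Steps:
$\frac{1}{523794 - 79041} = \frac{1}{444753}$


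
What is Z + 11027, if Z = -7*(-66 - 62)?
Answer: 11923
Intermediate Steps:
Z = 896 (Z = -7*(-128) = 896)
Z + 11027 = 896 + 11027 = 11923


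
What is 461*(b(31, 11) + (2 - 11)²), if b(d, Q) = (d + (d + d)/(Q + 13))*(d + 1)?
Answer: 1598287/3 ≈ 5.3276e+5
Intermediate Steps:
b(d, Q) = (1 + d)*(d + 2*d/(13 + Q)) (b(d, Q) = (d + (2*d)/(13 + Q))*(1 + d) = (d + 2*d/(13 + Q))*(1 + d) = (1 + d)*(d + 2*d/(13 + Q)))
461*(b(31, 11) + (2 - 11)²) = 461*(31*(15 + 11 + 15*31 + 11*31)/(13 + 11) + (2 - 11)²) = 461*(31*(15 + 11 + 465 + 341)/24 + (-9)²) = 461*(31*(1/24)*832 + 81) = 461*(3224/3 + 81) = 461*(3467/3) = 1598287/3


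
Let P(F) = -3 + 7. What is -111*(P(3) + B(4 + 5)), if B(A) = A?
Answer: -1443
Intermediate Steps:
P(F) = 4
-111*(P(3) + B(4 + 5)) = -111*(4 + (4 + 5)) = -111*(4 + 9) = -111*13 = -1443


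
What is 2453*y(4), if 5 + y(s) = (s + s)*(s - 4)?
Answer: -12265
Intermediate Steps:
y(s) = -5 + 2*s*(-4 + s) (y(s) = -5 + (s + s)*(s - 4) = -5 + (2*s)*(-4 + s) = -5 + 2*s*(-4 + s))
2453*y(4) = 2453*(-5 - 8*4 + 2*4**2) = 2453*(-5 - 32 + 2*16) = 2453*(-5 - 32 + 32) = 2453*(-5) = -12265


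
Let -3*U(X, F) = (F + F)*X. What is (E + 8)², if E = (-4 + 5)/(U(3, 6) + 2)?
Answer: 6241/100 ≈ 62.410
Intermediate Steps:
U(X, F) = -2*F*X/3 (U(X, F) = -(F + F)*X/3 = -2*F*X/3)
E = -⅒ (E = (-4 + 5)/(-⅔*6*3 + 2) = 1/(-12 + 2) = 1/(-10) = 1*(-⅒) = -⅒ ≈ -0.10000)
(E + 8)² = (-⅒ + 8)² = (79/10)² = 6241/100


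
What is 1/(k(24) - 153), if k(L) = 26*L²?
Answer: 1/14823 ≈ 6.7463e-5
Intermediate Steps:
1/(k(24) - 153) = 1/(26*24² - 153) = 1/(26*576 - 153) = 1/(14976 - 153) = 1/14823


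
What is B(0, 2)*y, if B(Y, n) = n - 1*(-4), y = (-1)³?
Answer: -6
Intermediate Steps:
y = -1
B(Y, n) = 4 + n (B(Y, n) = n + 4 = 4 + n)
B(0, 2)*y = (4 + 2)*(-1) = 6*(-1) = -6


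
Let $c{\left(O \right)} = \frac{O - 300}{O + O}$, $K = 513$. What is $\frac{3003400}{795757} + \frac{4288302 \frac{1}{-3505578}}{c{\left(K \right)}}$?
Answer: $- \frac{69920380984798}{33010127418461} \approx -2.1181$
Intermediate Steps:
$c{\left(O \right)} = \frac{-300 + O}{2 O}$
$\frac{3003400}{795757} + \frac{4288302 \frac{1}{-3505578}}{c{\left(K \right)}} = \frac{3003400}{795757} + \frac{4288302 \frac{1}{-3505578}}{\frac{1}{2} \cdot \frac{1}{513} \left(-300 + 513\right)} = 3003400 \cdot \frac{1}{795757} + \frac{4288302 \left(- \frac{1}{3505578}\right)}{\frac{1}{2} \cdot \frac{1}{513} \cdot 213} = \frac{3003400}{795757} - \frac{714717}{584263 \cdot \frac{71}{342}} = \frac{3003400}{795757} - \frac{244433214}{41482673} = - \frac{69920380984798}{33010127418461}$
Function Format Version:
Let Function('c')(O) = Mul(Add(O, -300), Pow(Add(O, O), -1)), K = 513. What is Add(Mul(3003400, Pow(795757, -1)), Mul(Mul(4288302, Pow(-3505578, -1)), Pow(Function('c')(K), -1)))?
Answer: Rational(-69920380984798, 33010127418461) ≈ -2.1181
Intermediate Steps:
Function('c')(O) = Mul(Rational(1, 2), Pow(O, -1), Add(-300, O)) (Function('c')(O) = Mul(Add(-300, O), Pow(Mul(2, O), -1)) = Mul(Add(-300, O), Mul(Rational(1, 2), Pow(O, -1))) = Mul(Rational(1, 2), Pow(O, -1), Add(-300, O)))
Add(Mul(3003400, Pow(795757, -1)), Mul(Mul(4288302, Pow(-3505578, -1)), Pow(Function('c')(K), -1))) = Add(Mul(3003400, Pow(795757, -1)), Mul(Mul(4288302, Pow(-3505578, -1)), Pow(Mul(Rational(1, 2), Pow(513, -1), Add(-300, 513)), -1))) = Add(Mul(3003400, Rational(1, 795757)), Mul(Mul(4288302, Rational(-1, 3505578)), Pow(Mul(Rational(1, 2), Rational(1, 513), 213), -1))) = Add(Rational(3003400, 795757), Mul(Rational(-714717, 584263), Pow(Rational(71, 342), -1))) = Add(Rational(3003400, 795757), Mul(Rational(-714717, 584263), Rational(342, 71))) = Add(Rational(3003400, 795757), Rational(-244433214, 41482673)) = Rational(-69920380984798, 33010127418461)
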